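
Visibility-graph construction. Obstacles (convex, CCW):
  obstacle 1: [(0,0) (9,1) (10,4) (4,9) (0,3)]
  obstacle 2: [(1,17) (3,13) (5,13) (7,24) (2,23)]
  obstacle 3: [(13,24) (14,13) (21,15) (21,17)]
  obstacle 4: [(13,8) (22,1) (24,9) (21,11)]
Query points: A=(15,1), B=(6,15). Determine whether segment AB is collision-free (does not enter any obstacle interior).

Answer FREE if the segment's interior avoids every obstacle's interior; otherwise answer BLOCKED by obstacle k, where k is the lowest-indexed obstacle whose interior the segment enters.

Obstacle 1 [(0,0) (9,1) (10,4) (4,9) (0,3)]:
  edge (0,0)–(9,1): clear
  edge (9,1)–(10,4): clear
  edge (10,4)–(4,9): clear
  edge (4,9)–(0,3): clear
  edge (0,3)–(0,0): clear
  midpoint (21/2,8) outside
  → clear
Obstacle 2 [(1,17) (3,13) (5,13) (7,24) (2,23)]:
  edge (1,17)–(3,13): clear
  edge (3,13)–(5,13): clear
  edge (5,13)–(7,24): clear
  edge (7,24)–(2,23): clear
  edge (2,23)–(1,17): clear
  midpoint (21/2,8) outside
  → clear
Obstacle 3 [(13,24) (14,13) (21,15) (21,17)]:
  edge (13,24)–(14,13): clear
  edge (14,13)–(21,15): clear
  edge (21,15)–(21,17): clear
  edge (21,17)–(13,24): clear
  midpoint (21/2,8) outside
  → clear
Obstacle 4 [(13,8) (22,1) (24,9) (21,11)]:
  edge (13,8)–(22,1): clear
  edge (22,1)–(24,9): clear
  edge (24,9)–(21,11): clear
  edge (21,11)–(13,8): clear
  midpoint (21/2,8) outside
  → clear

FREE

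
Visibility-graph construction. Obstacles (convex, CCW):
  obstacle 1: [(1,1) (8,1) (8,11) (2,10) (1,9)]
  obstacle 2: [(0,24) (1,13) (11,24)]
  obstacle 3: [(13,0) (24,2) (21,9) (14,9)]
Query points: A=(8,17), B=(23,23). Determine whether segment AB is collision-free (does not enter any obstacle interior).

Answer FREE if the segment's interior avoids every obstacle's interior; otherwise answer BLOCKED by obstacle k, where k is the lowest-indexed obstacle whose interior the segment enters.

Obstacle 1 [(1,1) (8,1) (8,11) (2,10) (1,9)]:
  edge (1,1)–(8,1): clear
  edge (8,1)–(8,11): clear
  edge (8,11)–(2,10): clear
  edge (2,10)–(1,9): clear
  edge (1,9)–(1,1): clear
  midpoint (31/2,20) outside
  → clear
Obstacle 2 [(0,24) (1,13) (11,24)]:
  edge (0,24)–(1,13): clear
  edge (1,13)–(11,24): clear
  edge (11,24)–(0,24): clear
  midpoint (31/2,20) outside
  → clear
Obstacle 3 [(13,0) (24,2) (21,9) (14,9)]:
  edge (13,0)–(24,2): clear
  edge (24,2)–(21,9): clear
  edge (21,9)–(14,9): clear
  edge (14,9)–(13,0): clear
  midpoint (31/2,20) outside
  → clear

FREE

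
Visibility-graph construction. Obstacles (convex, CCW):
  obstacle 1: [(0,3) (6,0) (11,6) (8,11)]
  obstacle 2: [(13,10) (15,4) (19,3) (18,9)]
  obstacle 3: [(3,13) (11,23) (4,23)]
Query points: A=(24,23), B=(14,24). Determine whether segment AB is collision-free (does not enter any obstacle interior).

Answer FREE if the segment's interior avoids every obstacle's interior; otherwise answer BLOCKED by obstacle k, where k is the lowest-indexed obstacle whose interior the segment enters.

FREE

Obstacle 1 [(0,3) (6,0) (11,6) (8,11)]:
  edge (0,3)–(6,0): clear
  edge (6,0)–(11,6): clear
  edge (11,6)–(8,11): clear
  edge (8,11)–(0,3): clear
  midpoint (19,47/2) outside
  → clear
Obstacle 2 [(13,10) (15,4) (19,3) (18,9)]:
  edge (13,10)–(15,4): clear
  edge (15,4)–(19,3): clear
  edge (19,3)–(18,9): clear
  edge (18,9)–(13,10): clear
  midpoint (19,47/2) outside
  → clear
Obstacle 3 [(3,13) (11,23) (4,23)]:
  edge (3,13)–(11,23): clear
  edge (11,23)–(4,23): clear
  edge (4,23)–(3,13): clear
  midpoint (19,47/2) outside
  → clear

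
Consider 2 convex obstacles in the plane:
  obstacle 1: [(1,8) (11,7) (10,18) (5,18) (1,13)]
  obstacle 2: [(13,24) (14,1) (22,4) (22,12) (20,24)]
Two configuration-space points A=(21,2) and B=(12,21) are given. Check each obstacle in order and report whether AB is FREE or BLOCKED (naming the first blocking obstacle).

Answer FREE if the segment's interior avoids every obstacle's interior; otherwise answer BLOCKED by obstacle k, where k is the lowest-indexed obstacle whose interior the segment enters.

Obstacle 1 [(1,8) (11,7) (10,18) (5,18) (1,13)]:
  edge (1,8)–(11,7): clear
  edge (11,7)–(10,18): clear
  edge (10,18)–(5,18): clear
  edge (5,18)–(1,13): clear
  edge (1,13)–(1,8): clear
  midpoint (33/2,23/2) outside
  → clear
Obstacle 2 [(13,24) (14,1) (22,4) (22,12) (20,24)]:
  edge (13,24)–(14,1): crosses AB
  edge (14,1)–(22,4): crosses AB
  edge (22,4)–(22,12): clear
  edge (22,12)–(20,24): clear
  edge (20,24)–(13,24): clear
  → BLOCKED

BLOCKED by obstacle 2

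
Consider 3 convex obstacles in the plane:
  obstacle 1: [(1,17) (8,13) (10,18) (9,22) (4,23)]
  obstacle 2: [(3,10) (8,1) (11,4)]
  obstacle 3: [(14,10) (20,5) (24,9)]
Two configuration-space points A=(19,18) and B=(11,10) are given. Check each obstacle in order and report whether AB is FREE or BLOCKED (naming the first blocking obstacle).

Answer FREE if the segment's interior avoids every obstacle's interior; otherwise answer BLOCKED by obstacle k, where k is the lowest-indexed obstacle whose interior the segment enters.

FREE

Obstacle 1 [(1,17) (8,13) (10,18) (9,22) (4,23)]:
  edge (1,17)–(8,13): clear
  edge (8,13)–(10,18): clear
  edge (10,18)–(9,22): clear
  edge (9,22)–(4,23): clear
  edge (4,23)–(1,17): clear
  midpoint (15,14) outside
  → clear
Obstacle 2 [(3,10) (8,1) (11,4)]:
  edge (3,10)–(8,1): clear
  edge (8,1)–(11,4): clear
  edge (11,4)–(3,10): clear
  midpoint (15,14) outside
  → clear
Obstacle 3 [(14,10) (20,5) (24,9)]:
  edge (14,10)–(20,5): clear
  edge (20,5)–(24,9): clear
  edge (24,9)–(14,10): clear
  midpoint (15,14) outside
  → clear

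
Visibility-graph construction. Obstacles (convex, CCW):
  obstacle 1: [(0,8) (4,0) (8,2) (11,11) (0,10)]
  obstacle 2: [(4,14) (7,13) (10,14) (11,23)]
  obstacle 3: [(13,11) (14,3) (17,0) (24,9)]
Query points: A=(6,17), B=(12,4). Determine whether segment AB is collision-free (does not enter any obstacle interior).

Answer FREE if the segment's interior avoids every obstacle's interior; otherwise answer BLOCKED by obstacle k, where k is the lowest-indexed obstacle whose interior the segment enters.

BLOCKED by obstacle 1

Obstacle 1 [(0,8) (4,0) (8,2) (11,11) (0,10)]:
  edge (0,8)–(4,0): clear
  edge (4,0)–(8,2): clear
  edge (8,2)–(11,11): crosses AB
  edge (11,11)–(0,10): crosses AB
  edge (0,10)–(0,8): clear
  → BLOCKED
Obstacle 2 [(4,14) (7,13) (10,14) (11,23)]:
  edge (4,14)–(7,13): clear
  edge (7,13)–(10,14): crosses AB
  edge (10,14)–(11,23): clear
  edge (11,23)–(4,14): crosses AB
  → BLOCKED
Obstacle 3 [(13,11) (14,3) (17,0) (24,9)]:
  edge (13,11)–(14,3): clear
  edge (14,3)–(17,0): clear
  edge (17,0)–(24,9): clear
  edge (24,9)–(13,11): clear
  midpoint (9,21/2) outside
  → clear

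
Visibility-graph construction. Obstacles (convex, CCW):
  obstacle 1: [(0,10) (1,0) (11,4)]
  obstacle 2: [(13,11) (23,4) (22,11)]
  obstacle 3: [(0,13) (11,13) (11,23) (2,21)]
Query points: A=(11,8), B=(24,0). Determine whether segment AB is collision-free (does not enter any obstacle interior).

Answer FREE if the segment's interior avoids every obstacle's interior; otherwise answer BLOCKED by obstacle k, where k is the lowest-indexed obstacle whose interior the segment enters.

Obstacle 1 [(0,10) (1,0) (11,4)]:
  edge (0,10)–(1,0): clear
  edge (1,0)–(11,4): clear
  edge (11,4)–(0,10): clear
  midpoint (35/2,4) outside
  → clear
Obstacle 2 [(13,11) (23,4) (22,11)]:
  edge (13,11)–(23,4): clear
  edge (23,4)–(22,11): clear
  edge (22,11)–(13,11): clear
  midpoint (35/2,4) outside
  → clear
Obstacle 3 [(0,13) (11,13) (11,23) (2,21)]:
  edge (0,13)–(11,13): clear
  edge (11,13)–(11,23): clear
  edge (11,23)–(2,21): clear
  edge (2,21)–(0,13): clear
  midpoint (35/2,4) outside
  → clear

FREE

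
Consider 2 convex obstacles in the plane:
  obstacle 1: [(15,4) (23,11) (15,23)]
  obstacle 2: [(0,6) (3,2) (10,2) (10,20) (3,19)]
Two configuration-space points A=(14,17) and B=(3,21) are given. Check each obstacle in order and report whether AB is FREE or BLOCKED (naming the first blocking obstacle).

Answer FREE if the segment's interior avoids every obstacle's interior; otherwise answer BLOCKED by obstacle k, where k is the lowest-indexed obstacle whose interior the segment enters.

Obstacle 1 [(15,4) (23,11) (15,23)]:
  edge (15,4)–(23,11): clear
  edge (23,11)–(15,23): clear
  edge (15,23)–(15,4): clear
  midpoint (17/2,19) outside
  → clear
Obstacle 2 [(0,6) (3,2) (10,2) (10,20) (3,19)]:
  edge (0,6)–(3,2): clear
  edge (3,2)–(10,2): clear
  edge (10,2)–(10,20): crosses AB
  edge (10,20)–(3,19): crosses AB
  edge (3,19)–(0,6): clear
  → BLOCKED

BLOCKED by obstacle 2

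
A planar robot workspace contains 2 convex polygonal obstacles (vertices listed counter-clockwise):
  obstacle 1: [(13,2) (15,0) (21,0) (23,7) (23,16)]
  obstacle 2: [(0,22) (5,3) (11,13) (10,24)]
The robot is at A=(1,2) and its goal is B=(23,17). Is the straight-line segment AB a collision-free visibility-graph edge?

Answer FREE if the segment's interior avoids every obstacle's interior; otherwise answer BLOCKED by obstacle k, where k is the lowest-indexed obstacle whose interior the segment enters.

BLOCKED by obstacle 2

Obstacle 1 [(13,2) (15,0) (21,0) (23,7) (23,16)]:
  edge (13,2)–(15,0): clear
  edge (15,0)–(21,0): clear
  edge (21,0)–(23,7): clear
  edge (23,7)–(23,16): clear
  edge (23,16)–(13,2): clear
  midpoint (12,19/2) outside
  → clear
Obstacle 2 [(0,22) (5,3) (11,13) (10,24)]:
  edge (0,22)–(5,3): crosses AB
  edge (5,3)–(11,13): crosses AB
  edge (11,13)–(10,24): clear
  edge (10,24)–(0,22): clear
  → BLOCKED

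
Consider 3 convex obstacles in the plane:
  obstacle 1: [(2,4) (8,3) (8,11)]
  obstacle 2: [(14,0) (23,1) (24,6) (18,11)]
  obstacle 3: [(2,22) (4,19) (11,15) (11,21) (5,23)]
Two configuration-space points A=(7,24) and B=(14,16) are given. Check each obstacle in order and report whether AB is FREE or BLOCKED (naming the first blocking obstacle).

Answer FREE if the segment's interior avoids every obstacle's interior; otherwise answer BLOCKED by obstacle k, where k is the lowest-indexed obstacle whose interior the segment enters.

Obstacle 1 [(2,4) (8,3) (8,11)]:
  edge (2,4)–(8,3): clear
  edge (8,3)–(8,11): clear
  edge (8,11)–(2,4): clear
  midpoint (21/2,20) outside
  → clear
Obstacle 2 [(14,0) (23,1) (24,6) (18,11)]:
  edge (14,0)–(23,1): clear
  edge (23,1)–(24,6): clear
  edge (24,6)–(18,11): clear
  edge (18,11)–(14,0): clear
  midpoint (21/2,20) outside
  → clear
Obstacle 3 [(2,22) (4,19) (11,15) (11,21) (5,23)]:
  edge (2,22)–(4,19): clear
  edge (4,19)–(11,15): clear
  edge (11,15)–(11,21): crosses AB
  edge (11,21)–(5,23): crosses AB
  edge (5,23)–(2,22): clear
  → BLOCKED

BLOCKED by obstacle 3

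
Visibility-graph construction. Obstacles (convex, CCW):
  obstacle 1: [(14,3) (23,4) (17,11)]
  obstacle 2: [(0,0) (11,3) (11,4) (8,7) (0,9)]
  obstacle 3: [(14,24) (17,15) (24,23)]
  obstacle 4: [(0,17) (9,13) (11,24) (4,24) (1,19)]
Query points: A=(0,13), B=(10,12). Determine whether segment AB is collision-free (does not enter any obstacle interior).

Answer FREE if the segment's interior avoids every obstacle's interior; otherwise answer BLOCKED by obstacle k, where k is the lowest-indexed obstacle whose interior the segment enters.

FREE

Obstacle 1 [(14,3) (23,4) (17,11)]:
  edge (14,3)–(23,4): clear
  edge (23,4)–(17,11): clear
  edge (17,11)–(14,3): clear
  midpoint (5,25/2) outside
  → clear
Obstacle 2 [(0,0) (11,3) (11,4) (8,7) (0,9)]:
  edge (0,0)–(11,3): clear
  edge (11,3)–(11,4): clear
  edge (11,4)–(8,7): clear
  edge (8,7)–(0,9): clear
  edge (0,9)–(0,0): clear
  midpoint (5,25/2) outside
  → clear
Obstacle 3 [(14,24) (17,15) (24,23)]:
  edge (14,24)–(17,15): clear
  edge (17,15)–(24,23): clear
  edge (24,23)–(14,24): clear
  midpoint (5,25/2) outside
  → clear
Obstacle 4 [(0,17) (9,13) (11,24) (4,24) (1,19)]:
  edge (0,17)–(9,13): clear
  edge (9,13)–(11,24): clear
  edge (11,24)–(4,24): clear
  edge (4,24)–(1,19): clear
  edge (1,19)–(0,17): clear
  midpoint (5,25/2) outside
  → clear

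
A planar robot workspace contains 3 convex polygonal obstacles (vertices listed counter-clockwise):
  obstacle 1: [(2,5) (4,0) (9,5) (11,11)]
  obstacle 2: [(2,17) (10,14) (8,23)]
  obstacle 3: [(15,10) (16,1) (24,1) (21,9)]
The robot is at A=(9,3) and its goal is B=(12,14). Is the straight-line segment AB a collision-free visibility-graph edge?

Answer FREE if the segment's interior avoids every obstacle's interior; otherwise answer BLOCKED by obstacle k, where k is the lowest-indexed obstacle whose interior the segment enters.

Obstacle 1 [(2,5) (4,0) (9,5) (11,11)]:
  edge (2,5)–(4,0): clear
  edge (4,0)–(9,5): clear
  edge (9,5)–(11,11): clear
  edge (11,11)–(2,5): clear
  midpoint (21/2,17/2) outside
  → clear
Obstacle 2 [(2,17) (10,14) (8,23)]:
  edge (2,17)–(10,14): clear
  edge (10,14)–(8,23): clear
  edge (8,23)–(2,17): clear
  midpoint (21/2,17/2) outside
  → clear
Obstacle 3 [(15,10) (16,1) (24,1) (21,9)]:
  edge (15,10)–(16,1): clear
  edge (16,1)–(24,1): clear
  edge (24,1)–(21,9): clear
  edge (21,9)–(15,10): clear
  midpoint (21/2,17/2) outside
  → clear

FREE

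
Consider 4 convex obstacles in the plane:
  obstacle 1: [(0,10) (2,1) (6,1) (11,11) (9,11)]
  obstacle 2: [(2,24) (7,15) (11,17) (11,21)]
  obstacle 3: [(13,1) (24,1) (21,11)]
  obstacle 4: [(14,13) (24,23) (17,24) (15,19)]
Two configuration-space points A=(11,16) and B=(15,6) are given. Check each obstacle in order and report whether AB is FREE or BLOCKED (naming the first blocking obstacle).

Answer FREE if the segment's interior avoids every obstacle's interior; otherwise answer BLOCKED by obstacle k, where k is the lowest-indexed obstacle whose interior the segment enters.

Obstacle 1 [(0,10) (2,1) (6,1) (11,11) (9,11)]:
  edge (0,10)–(2,1): clear
  edge (2,1)–(6,1): clear
  edge (6,1)–(11,11): clear
  edge (11,11)–(9,11): clear
  edge (9,11)–(0,10): clear
  midpoint (13,11) outside
  → clear
Obstacle 2 [(2,24) (7,15) (11,17) (11,21)]:
  edge (2,24)–(7,15): clear
  edge (7,15)–(11,17): clear
  edge (11,17)–(11,21): clear
  edge (11,21)–(2,24): clear
  midpoint (13,11) outside
  → clear
Obstacle 3 [(13,1) (24,1) (21,11)]:
  edge (13,1)–(24,1): clear
  edge (24,1)–(21,11): clear
  edge (21,11)–(13,1): clear
  midpoint (13,11) outside
  → clear
Obstacle 4 [(14,13) (24,23) (17,24) (15,19)]:
  edge (14,13)–(24,23): clear
  edge (24,23)–(17,24): clear
  edge (17,24)–(15,19): clear
  edge (15,19)–(14,13): clear
  midpoint (13,11) outside
  → clear

FREE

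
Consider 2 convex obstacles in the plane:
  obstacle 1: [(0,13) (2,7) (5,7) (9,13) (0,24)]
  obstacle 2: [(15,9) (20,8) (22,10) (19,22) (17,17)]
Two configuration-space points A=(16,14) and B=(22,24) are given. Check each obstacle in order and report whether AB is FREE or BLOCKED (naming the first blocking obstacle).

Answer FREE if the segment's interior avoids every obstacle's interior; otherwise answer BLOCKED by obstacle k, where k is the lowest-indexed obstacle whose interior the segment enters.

BLOCKED by obstacle 2

Obstacle 1 [(0,13) (2,7) (5,7) (9,13) (0,24)]:
  edge (0,13)–(2,7): clear
  edge (2,7)–(5,7): clear
  edge (5,7)–(9,13): clear
  edge (9,13)–(0,24): clear
  edge (0,24)–(0,13): clear
  midpoint (19,19) outside
  → clear
Obstacle 2 [(15,9) (20,8) (22,10) (19,22) (17,17)]:
  edge (15,9)–(20,8): clear
  edge (20,8)–(22,10): clear
  edge (22,10)–(19,22): crosses AB
  edge (19,22)–(17,17): clear
  edge (17,17)–(15,9): crosses AB
  → BLOCKED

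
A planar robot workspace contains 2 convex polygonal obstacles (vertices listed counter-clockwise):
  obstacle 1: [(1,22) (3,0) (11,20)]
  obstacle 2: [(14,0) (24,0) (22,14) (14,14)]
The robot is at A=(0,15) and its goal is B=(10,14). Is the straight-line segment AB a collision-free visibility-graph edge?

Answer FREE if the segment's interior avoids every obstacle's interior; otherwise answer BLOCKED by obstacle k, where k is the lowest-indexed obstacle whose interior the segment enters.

Obstacle 1 [(1,22) (3,0) (11,20)]:
  edge (1,22)–(3,0): crosses AB
  edge (3,0)–(11,20): crosses AB
  edge (11,20)–(1,22): clear
  → BLOCKED
Obstacle 2 [(14,0) (24,0) (22,14) (14,14)]:
  edge (14,0)–(24,0): clear
  edge (24,0)–(22,14): clear
  edge (22,14)–(14,14): clear
  edge (14,14)–(14,0): clear
  midpoint (5,29/2) outside
  → clear

BLOCKED by obstacle 1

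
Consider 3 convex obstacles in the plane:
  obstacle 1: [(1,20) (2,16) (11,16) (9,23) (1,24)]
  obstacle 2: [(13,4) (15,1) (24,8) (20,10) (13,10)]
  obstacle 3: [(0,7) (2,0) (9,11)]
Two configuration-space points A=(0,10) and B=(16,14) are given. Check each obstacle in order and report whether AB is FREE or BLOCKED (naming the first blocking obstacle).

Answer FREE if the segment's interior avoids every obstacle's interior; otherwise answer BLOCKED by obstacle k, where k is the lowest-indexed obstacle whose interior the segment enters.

FREE

Obstacle 1 [(1,20) (2,16) (11,16) (9,23) (1,24)]:
  edge (1,20)–(2,16): clear
  edge (2,16)–(11,16): clear
  edge (11,16)–(9,23): clear
  edge (9,23)–(1,24): clear
  edge (1,24)–(1,20): clear
  midpoint (8,12) outside
  → clear
Obstacle 2 [(13,4) (15,1) (24,8) (20,10) (13,10)]:
  edge (13,4)–(15,1): clear
  edge (15,1)–(24,8): clear
  edge (24,8)–(20,10): clear
  edge (20,10)–(13,10): clear
  edge (13,10)–(13,4): clear
  midpoint (8,12) outside
  → clear
Obstacle 3 [(0,7) (2,0) (9,11)]:
  edge (0,7)–(2,0): clear
  edge (2,0)–(9,11): clear
  edge (9,11)–(0,7): clear
  midpoint (8,12) outside
  → clear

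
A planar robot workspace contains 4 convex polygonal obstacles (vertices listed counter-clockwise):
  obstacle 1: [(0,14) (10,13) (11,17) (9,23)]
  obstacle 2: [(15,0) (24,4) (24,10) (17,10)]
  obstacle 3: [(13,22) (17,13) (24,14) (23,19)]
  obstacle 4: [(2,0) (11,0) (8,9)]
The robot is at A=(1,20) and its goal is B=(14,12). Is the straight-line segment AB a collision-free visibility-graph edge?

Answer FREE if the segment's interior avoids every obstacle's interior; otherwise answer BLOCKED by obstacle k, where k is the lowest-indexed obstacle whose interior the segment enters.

BLOCKED by obstacle 1

Obstacle 1 [(0,14) (10,13) (11,17) (9,23)]:
  edge (0,14)–(10,13): clear
  edge (10,13)–(11,17): crosses AB
  edge (11,17)–(9,23): clear
  edge (9,23)–(0,14): crosses AB
  → BLOCKED
Obstacle 2 [(15,0) (24,4) (24,10) (17,10)]:
  edge (15,0)–(24,4): clear
  edge (24,4)–(24,10): clear
  edge (24,10)–(17,10): clear
  edge (17,10)–(15,0): clear
  midpoint (15/2,16) outside
  → clear
Obstacle 3 [(13,22) (17,13) (24,14) (23,19)]:
  edge (13,22)–(17,13): clear
  edge (17,13)–(24,14): clear
  edge (24,14)–(23,19): clear
  edge (23,19)–(13,22): clear
  midpoint (15/2,16) outside
  → clear
Obstacle 4 [(2,0) (11,0) (8,9)]:
  edge (2,0)–(11,0): clear
  edge (11,0)–(8,9): clear
  edge (8,9)–(2,0): clear
  midpoint (15/2,16) outside
  → clear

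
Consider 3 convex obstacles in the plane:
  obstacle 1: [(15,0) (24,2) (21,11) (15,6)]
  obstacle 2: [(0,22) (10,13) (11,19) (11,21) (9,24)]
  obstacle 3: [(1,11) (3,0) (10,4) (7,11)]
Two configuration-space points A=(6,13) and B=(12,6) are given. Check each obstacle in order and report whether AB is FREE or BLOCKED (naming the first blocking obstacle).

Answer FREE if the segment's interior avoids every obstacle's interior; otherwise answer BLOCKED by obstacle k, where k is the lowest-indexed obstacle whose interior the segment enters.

Obstacle 1 [(15,0) (24,2) (21,11) (15,6)]:
  edge (15,0)–(24,2): clear
  edge (24,2)–(21,11): clear
  edge (21,11)–(15,6): clear
  edge (15,6)–(15,0): clear
  midpoint (9,19/2) outside
  → clear
Obstacle 2 [(0,22) (10,13) (11,19) (11,21) (9,24)]:
  edge (0,22)–(10,13): clear
  edge (10,13)–(11,19): clear
  edge (11,19)–(11,21): clear
  edge (11,21)–(9,24): clear
  edge (9,24)–(0,22): clear
  midpoint (9,19/2) outside
  → clear
Obstacle 3 [(1,11) (3,0) (10,4) (7,11)]:
  edge (1,11)–(3,0): clear
  edge (3,0)–(10,4): clear
  edge (10,4)–(7,11): clear
  edge (7,11)–(1,11): clear
  midpoint (9,19/2) outside
  → clear

FREE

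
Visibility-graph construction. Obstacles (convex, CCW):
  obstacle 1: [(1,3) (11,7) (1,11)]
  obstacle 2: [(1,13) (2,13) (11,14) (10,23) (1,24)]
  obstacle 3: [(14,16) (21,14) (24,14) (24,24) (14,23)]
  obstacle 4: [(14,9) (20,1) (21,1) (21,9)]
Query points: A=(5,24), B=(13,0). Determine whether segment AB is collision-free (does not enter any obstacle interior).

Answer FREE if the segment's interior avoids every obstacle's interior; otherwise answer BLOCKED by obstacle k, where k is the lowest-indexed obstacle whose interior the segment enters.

Obstacle 1 [(1,3) (11,7) (1,11)]:
  edge (1,3)–(11,7): crosses AB
  edge (11,7)–(1,11): crosses AB
  edge (1,11)–(1,3): clear
  → BLOCKED
Obstacle 2 [(1,13) (2,13) (11,14) (10,23) (1,24)]:
  edge (1,13)–(2,13): clear
  edge (2,13)–(11,14): crosses AB
  edge (11,14)–(10,23): clear
  edge (10,23)–(1,24): crosses AB
  edge (1,24)–(1,13): clear
  → BLOCKED
Obstacle 3 [(14,16) (21,14) (24,14) (24,24) (14,23)]:
  edge (14,16)–(21,14): clear
  edge (21,14)–(24,14): clear
  edge (24,14)–(24,24): clear
  edge (24,24)–(14,23): clear
  edge (14,23)–(14,16): clear
  midpoint (9,12) outside
  → clear
Obstacle 4 [(14,9) (20,1) (21,1) (21,9)]:
  edge (14,9)–(20,1): clear
  edge (20,1)–(21,1): clear
  edge (21,1)–(21,9): clear
  edge (21,9)–(14,9): clear
  midpoint (9,12) outside
  → clear

BLOCKED by obstacle 1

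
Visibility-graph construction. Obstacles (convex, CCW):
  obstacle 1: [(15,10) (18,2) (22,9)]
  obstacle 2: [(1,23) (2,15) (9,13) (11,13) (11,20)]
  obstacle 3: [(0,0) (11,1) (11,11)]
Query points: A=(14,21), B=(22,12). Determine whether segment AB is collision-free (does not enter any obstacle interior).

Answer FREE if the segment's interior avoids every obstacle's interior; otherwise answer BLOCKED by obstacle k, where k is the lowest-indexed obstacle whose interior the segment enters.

Obstacle 1 [(15,10) (18,2) (22,9)]:
  edge (15,10)–(18,2): clear
  edge (18,2)–(22,9): clear
  edge (22,9)–(15,10): clear
  midpoint (18,33/2) outside
  → clear
Obstacle 2 [(1,23) (2,15) (9,13) (11,13) (11,20)]:
  edge (1,23)–(2,15): clear
  edge (2,15)–(9,13): clear
  edge (9,13)–(11,13): clear
  edge (11,13)–(11,20): clear
  edge (11,20)–(1,23): clear
  midpoint (18,33/2) outside
  → clear
Obstacle 3 [(0,0) (11,1) (11,11)]:
  edge (0,0)–(11,1): clear
  edge (11,1)–(11,11): clear
  edge (11,11)–(0,0): clear
  midpoint (18,33/2) outside
  → clear

FREE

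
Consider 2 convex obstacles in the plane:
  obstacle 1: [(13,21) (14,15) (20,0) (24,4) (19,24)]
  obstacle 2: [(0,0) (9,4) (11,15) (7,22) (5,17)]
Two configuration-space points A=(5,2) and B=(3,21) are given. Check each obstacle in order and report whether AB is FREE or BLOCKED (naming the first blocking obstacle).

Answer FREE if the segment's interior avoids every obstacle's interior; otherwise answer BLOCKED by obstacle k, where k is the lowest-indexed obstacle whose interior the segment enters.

Obstacle 1 [(13,21) (14,15) (20,0) (24,4) (19,24)]:
  edge (13,21)–(14,15): clear
  edge (14,15)–(20,0): clear
  edge (20,0)–(24,4): clear
  edge (24,4)–(19,24): clear
  edge (19,24)–(13,21): clear
  midpoint (4,23/2) outside
  → clear
Obstacle 2 [(0,0) (9,4) (11,15) (7,22) (5,17)]:
  edge (0,0)–(9,4): crosses AB
  edge (9,4)–(11,15): clear
  edge (11,15)–(7,22): clear
  edge (7,22)–(5,17): clear
  edge (5,17)–(0,0): crosses AB
  → BLOCKED

BLOCKED by obstacle 2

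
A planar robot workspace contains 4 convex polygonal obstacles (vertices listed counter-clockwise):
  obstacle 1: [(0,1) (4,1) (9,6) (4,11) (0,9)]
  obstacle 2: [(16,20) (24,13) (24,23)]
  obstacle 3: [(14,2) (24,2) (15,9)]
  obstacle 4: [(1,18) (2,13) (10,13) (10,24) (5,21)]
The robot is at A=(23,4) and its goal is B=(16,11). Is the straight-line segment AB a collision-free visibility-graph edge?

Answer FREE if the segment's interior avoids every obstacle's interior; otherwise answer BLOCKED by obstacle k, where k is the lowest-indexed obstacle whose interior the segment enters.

Obstacle 1 [(0,1) (4,1) (9,6) (4,11) (0,9)]:
  edge (0,1)–(4,1): clear
  edge (4,1)–(9,6): clear
  edge (9,6)–(4,11): clear
  edge (4,11)–(0,9): clear
  edge (0,9)–(0,1): clear
  midpoint (39/2,15/2) outside
  → clear
Obstacle 2 [(16,20) (24,13) (24,23)]:
  edge (16,20)–(24,13): clear
  edge (24,13)–(24,23): clear
  edge (24,23)–(16,20): clear
  midpoint (39/2,15/2) outside
  → clear
Obstacle 3 [(14,2) (24,2) (15,9)]:
  edge (14,2)–(24,2): clear
  edge (24,2)–(15,9): clear
  edge (15,9)–(14,2): clear
  midpoint (39/2,15/2) outside
  → clear
Obstacle 4 [(1,18) (2,13) (10,13) (10,24) (5,21)]:
  edge (1,18)–(2,13): clear
  edge (2,13)–(10,13): clear
  edge (10,13)–(10,24): clear
  edge (10,24)–(5,21): clear
  edge (5,21)–(1,18): clear
  midpoint (39/2,15/2) outside
  → clear

FREE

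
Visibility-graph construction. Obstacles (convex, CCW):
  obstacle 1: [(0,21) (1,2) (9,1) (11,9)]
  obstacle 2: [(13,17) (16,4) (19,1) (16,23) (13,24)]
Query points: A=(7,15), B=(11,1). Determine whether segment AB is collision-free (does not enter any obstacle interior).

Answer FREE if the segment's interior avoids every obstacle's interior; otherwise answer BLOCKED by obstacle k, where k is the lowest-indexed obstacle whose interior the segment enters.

Obstacle 1 [(0,21) (1,2) (9,1) (11,9)]:
  edge (0,21)–(1,2): clear
  edge (1,2)–(9,1): clear
  edge (9,1)–(11,9): crosses AB
  edge (11,9)–(0,21): crosses AB
  → BLOCKED
Obstacle 2 [(13,17) (16,4) (19,1) (16,23) (13,24)]:
  edge (13,17)–(16,4): clear
  edge (16,4)–(19,1): clear
  edge (19,1)–(16,23): clear
  edge (16,23)–(13,24): clear
  edge (13,24)–(13,17): clear
  midpoint (9,8) outside
  → clear

BLOCKED by obstacle 1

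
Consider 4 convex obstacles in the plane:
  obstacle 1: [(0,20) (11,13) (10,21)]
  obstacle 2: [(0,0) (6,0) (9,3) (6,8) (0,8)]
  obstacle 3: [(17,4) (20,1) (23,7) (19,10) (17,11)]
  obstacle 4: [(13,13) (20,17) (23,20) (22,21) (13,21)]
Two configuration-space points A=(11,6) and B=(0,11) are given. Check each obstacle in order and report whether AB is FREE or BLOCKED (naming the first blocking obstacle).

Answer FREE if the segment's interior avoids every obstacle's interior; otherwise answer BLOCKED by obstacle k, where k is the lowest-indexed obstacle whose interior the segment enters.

FREE

Obstacle 1 [(0,20) (11,13) (10,21)]:
  edge (0,20)–(11,13): clear
  edge (11,13)–(10,21): clear
  edge (10,21)–(0,20): clear
  midpoint (11/2,17/2) outside
  → clear
Obstacle 2 [(0,0) (6,0) (9,3) (6,8) (0,8)]:
  edge (0,0)–(6,0): clear
  edge (6,0)–(9,3): clear
  edge (9,3)–(6,8): clear
  edge (6,8)–(0,8): clear
  edge (0,8)–(0,0): clear
  midpoint (11/2,17/2) outside
  → clear
Obstacle 3 [(17,4) (20,1) (23,7) (19,10) (17,11)]:
  edge (17,4)–(20,1): clear
  edge (20,1)–(23,7): clear
  edge (23,7)–(19,10): clear
  edge (19,10)–(17,11): clear
  edge (17,11)–(17,4): clear
  midpoint (11/2,17/2) outside
  → clear
Obstacle 4 [(13,13) (20,17) (23,20) (22,21) (13,21)]:
  edge (13,13)–(20,17): clear
  edge (20,17)–(23,20): clear
  edge (23,20)–(22,21): clear
  edge (22,21)–(13,21): clear
  edge (13,21)–(13,13): clear
  midpoint (11/2,17/2) outside
  → clear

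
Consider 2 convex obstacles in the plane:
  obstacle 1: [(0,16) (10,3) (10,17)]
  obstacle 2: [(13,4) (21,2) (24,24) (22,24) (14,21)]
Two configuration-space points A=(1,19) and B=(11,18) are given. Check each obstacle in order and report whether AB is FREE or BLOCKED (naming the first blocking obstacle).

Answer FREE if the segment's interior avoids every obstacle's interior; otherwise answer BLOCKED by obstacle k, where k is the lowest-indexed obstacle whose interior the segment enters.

FREE

Obstacle 1 [(0,16) (10,3) (10,17)]:
  edge (0,16)–(10,3): clear
  edge (10,3)–(10,17): clear
  edge (10,17)–(0,16): clear
  midpoint (6,37/2) outside
  → clear
Obstacle 2 [(13,4) (21,2) (24,24) (22,24) (14,21)]:
  edge (13,4)–(21,2): clear
  edge (21,2)–(24,24): clear
  edge (24,24)–(22,24): clear
  edge (22,24)–(14,21): clear
  edge (14,21)–(13,4): clear
  midpoint (6,37/2) outside
  → clear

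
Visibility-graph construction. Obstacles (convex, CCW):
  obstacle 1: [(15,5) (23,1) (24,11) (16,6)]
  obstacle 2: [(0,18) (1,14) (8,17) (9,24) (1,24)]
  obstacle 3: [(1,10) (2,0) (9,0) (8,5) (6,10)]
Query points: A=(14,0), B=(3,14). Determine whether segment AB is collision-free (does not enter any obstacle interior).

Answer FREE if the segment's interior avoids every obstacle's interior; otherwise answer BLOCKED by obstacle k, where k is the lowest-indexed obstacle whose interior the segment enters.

Obstacle 1 [(15,5) (23,1) (24,11) (16,6)]:
  edge (15,5)–(23,1): clear
  edge (23,1)–(24,11): clear
  edge (24,11)–(16,6): clear
  edge (16,6)–(15,5): clear
  midpoint (17/2,7) outside
  → clear
Obstacle 2 [(0,18) (1,14) (8,17) (9,24) (1,24)]:
  edge (0,18)–(1,14): clear
  edge (1,14)–(8,17): clear
  edge (8,17)–(9,24): clear
  edge (9,24)–(1,24): clear
  edge (1,24)–(0,18): clear
  midpoint (17/2,7) outside
  → clear
Obstacle 3 [(1,10) (2,0) (9,0) (8,5) (6,10)]:
  edge (1,10)–(2,0): clear
  edge (2,0)–(9,0): clear
  edge (9,0)–(8,5): clear
  edge (8,5)–(6,10): clear
  edge (6,10)–(1,10): clear
  midpoint (17/2,7) outside
  → clear

FREE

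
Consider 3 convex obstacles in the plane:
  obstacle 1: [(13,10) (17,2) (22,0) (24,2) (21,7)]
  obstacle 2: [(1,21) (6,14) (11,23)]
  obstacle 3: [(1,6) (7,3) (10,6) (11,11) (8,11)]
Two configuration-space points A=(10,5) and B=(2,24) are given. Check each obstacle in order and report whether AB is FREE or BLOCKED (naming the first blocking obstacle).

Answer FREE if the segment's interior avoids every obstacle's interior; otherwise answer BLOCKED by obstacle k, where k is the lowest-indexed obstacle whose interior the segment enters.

Obstacle 1 [(13,10) (17,2) (22,0) (24,2) (21,7)]:
  edge (13,10)–(17,2): clear
  edge (17,2)–(22,0): clear
  edge (22,0)–(24,2): clear
  edge (24,2)–(21,7): clear
  edge (21,7)–(13,10): clear
  midpoint (6,29/2) outside
  → clear
Obstacle 2 [(1,21) (6,14) (11,23)]:
  edge (1,21)–(6,14): clear
  edge (6,14)–(11,23): crosses AB
  edge (11,23)–(1,21): crosses AB
  → BLOCKED
Obstacle 3 [(1,6) (7,3) (10,6) (11,11) (8,11)]:
  edge (1,6)–(7,3): clear
  edge (7,3)–(10,6): crosses AB
  edge (10,6)–(11,11): clear
  edge (11,11)–(8,11): clear
  edge (8,11)–(1,6): crosses AB
  → BLOCKED

BLOCKED by obstacle 2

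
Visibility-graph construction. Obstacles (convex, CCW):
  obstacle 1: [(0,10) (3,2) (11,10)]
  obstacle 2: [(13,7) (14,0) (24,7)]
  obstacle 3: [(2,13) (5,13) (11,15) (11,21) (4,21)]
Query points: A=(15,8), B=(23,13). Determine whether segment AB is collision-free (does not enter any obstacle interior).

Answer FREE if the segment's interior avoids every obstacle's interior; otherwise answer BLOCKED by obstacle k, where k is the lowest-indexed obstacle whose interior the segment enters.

FREE

Obstacle 1 [(0,10) (3,2) (11,10)]:
  edge (0,10)–(3,2): clear
  edge (3,2)–(11,10): clear
  edge (11,10)–(0,10): clear
  midpoint (19,21/2) outside
  → clear
Obstacle 2 [(13,7) (14,0) (24,7)]:
  edge (13,7)–(14,0): clear
  edge (14,0)–(24,7): clear
  edge (24,7)–(13,7): clear
  midpoint (19,21/2) outside
  → clear
Obstacle 3 [(2,13) (5,13) (11,15) (11,21) (4,21)]:
  edge (2,13)–(5,13): clear
  edge (5,13)–(11,15): clear
  edge (11,15)–(11,21): clear
  edge (11,21)–(4,21): clear
  edge (4,21)–(2,13): clear
  midpoint (19,21/2) outside
  → clear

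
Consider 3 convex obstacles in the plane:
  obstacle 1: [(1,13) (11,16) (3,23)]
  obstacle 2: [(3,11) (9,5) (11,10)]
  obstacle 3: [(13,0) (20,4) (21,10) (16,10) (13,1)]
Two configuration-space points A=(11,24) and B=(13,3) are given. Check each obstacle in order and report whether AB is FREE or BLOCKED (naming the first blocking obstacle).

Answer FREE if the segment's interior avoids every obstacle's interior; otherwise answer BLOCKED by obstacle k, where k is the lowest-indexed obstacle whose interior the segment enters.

Obstacle 1 [(1,13) (11,16) (3,23)]:
  edge (1,13)–(11,16): clear
  edge (11,16)–(3,23): clear
  edge (3,23)–(1,13): clear
  midpoint (12,27/2) outside
  → clear
Obstacle 2 [(3,11) (9,5) (11,10)]:
  edge (3,11)–(9,5): clear
  edge (9,5)–(11,10): clear
  edge (11,10)–(3,11): clear
  midpoint (12,27/2) outside
  → clear
Obstacle 3 [(13,0) (20,4) (21,10) (16,10) (13,1)]:
  edge (13,0)–(20,4): clear
  edge (20,4)–(21,10): clear
  edge (21,10)–(16,10): clear
  edge (16,10)–(13,1): clear
  edge (13,1)–(13,0): clear
  midpoint (12,27/2) outside
  → clear

FREE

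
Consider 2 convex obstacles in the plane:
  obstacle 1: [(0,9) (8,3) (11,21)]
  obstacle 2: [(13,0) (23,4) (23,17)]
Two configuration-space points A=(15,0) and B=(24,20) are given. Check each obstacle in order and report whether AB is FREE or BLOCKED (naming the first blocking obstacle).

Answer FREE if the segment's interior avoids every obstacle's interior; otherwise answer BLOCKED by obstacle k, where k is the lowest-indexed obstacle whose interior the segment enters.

BLOCKED by obstacle 2

Obstacle 1 [(0,9) (8,3) (11,21)]:
  edge (0,9)–(8,3): clear
  edge (8,3)–(11,21): clear
  edge (11,21)–(0,9): clear
  midpoint (39/2,10) outside
  → clear
Obstacle 2 [(13,0) (23,4) (23,17)]:
  edge (13,0)–(23,4): crosses AB
  edge (23,4)–(23,17): clear
  edge (23,17)–(13,0): crosses AB
  → BLOCKED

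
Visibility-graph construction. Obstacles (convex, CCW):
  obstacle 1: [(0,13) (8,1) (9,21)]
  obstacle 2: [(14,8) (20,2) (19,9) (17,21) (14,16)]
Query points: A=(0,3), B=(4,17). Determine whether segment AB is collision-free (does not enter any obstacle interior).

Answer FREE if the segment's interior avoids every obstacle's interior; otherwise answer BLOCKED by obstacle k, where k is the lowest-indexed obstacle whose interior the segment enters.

BLOCKED by obstacle 1

Obstacle 1 [(0,13) (8,1) (9,21)]:
  edge (0,13)–(8,1): crosses AB
  edge (8,1)–(9,21): clear
  edge (9,21)–(0,13): crosses AB
  → BLOCKED
Obstacle 2 [(14,8) (20,2) (19,9) (17,21) (14,16)]:
  edge (14,8)–(20,2): clear
  edge (20,2)–(19,9): clear
  edge (19,9)–(17,21): clear
  edge (17,21)–(14,16): clear
  edge (14,16)–(14,8): clear
  midpoint (2,10) outside
  → clear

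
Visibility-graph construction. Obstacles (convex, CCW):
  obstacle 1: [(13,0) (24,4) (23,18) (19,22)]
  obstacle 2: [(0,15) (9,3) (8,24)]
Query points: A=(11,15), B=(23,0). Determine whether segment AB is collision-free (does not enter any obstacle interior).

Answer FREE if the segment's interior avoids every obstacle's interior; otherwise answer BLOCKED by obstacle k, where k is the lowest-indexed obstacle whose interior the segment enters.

Obstacle 1 [(13,0) (24,4) (23,18) (19,22)]:
  edge (13,0)–(24,4): crosses AB
  edge (24,4)–(23,18): clear
  edge (23,18)–(19,22): clear
  edge (19,22)–(13,0): crosses AB
  → BLOCKED
Obstacle 2 [(0,15) (9,3) (8,24)]:
  edge (0,15)–(9,3): clear
  edge (9,3)–(8,24): clear
  edge (8,24)–(0,15): clear
  midpoint (17,15/2) outside
  → clear

BLOCKED by obstacle 1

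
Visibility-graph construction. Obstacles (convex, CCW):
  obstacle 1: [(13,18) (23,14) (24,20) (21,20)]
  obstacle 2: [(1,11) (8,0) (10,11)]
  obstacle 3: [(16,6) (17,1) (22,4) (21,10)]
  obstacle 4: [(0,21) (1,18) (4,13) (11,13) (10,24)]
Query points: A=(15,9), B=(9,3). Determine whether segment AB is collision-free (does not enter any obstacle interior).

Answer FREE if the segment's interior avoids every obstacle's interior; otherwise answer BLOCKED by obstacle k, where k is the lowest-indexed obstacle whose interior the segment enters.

FREE

Obstacle 1 [(13,18) (23,14) (24,20) (21,20)]:
  edge (13,18)–(23,14): clear
  edge (23,14)–(24,20): clear
  edge (24,20)–(21,20): clear
  edge (21,20)–(13,18): clear
  midpoint (12,6) outside
  → clear
Obstacle 2 [(1,11) (8,0) (10,11)]:
  edge (1,11)–(8,0): clear
  edge (8,0)–(10,11): clear
  edge (10,11)–(1,11): clear
  midpoint (12,6) outside
  → clear
Obstacle 3 [(16,6) (17,1) (22,4) (21,10)]:
  edge (16,6)–(17,1): clear
  edge (17,1)–(22,4): clear
  edge (22,4)–(21,10): clear
  edge (21,10)–(16,6): clear
  midpoint (12,6) outside
  → clear
Obstacle 4 [(0,21) (1,18) (4,13) (11,13) (10,24)]:
  edge (0,21)–(1,18): clear
  edge (1,18)–(4,13): clear
  edge (4,13)–(11,13): clear
  edge (11,13)–(10,24): clear
  edge (10,24)–(0,21): clear
  midpoint (12,6) outside
  → clear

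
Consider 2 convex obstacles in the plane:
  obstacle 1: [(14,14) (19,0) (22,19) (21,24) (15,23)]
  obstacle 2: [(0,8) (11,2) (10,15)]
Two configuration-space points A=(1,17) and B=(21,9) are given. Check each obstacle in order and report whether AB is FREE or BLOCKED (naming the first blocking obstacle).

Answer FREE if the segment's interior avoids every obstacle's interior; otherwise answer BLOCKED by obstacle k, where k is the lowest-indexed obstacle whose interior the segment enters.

Obstacle 1 [(14,14) (19,0) (22,19) (21,24) (15,23)]:
  edge (14,14)–(19,0): crosses AB
  edge (19,0)–(22,19): crosses AB
  edge (22,19)–(21,24): clear
  edge (21,24)–(15,23): clear
  edge (15,23)–(14,14): clear
  → BLOCKED
Obstacle 2 [(0,8) (11,2) (10,15)]:
  edge (0,8)–(11,2): clear
  edge (11,2)–(10,15): crosses AB
  edge (10,15)–(0,8): crosses AB
  → BLOCKED

BLOCKED by obstacle 1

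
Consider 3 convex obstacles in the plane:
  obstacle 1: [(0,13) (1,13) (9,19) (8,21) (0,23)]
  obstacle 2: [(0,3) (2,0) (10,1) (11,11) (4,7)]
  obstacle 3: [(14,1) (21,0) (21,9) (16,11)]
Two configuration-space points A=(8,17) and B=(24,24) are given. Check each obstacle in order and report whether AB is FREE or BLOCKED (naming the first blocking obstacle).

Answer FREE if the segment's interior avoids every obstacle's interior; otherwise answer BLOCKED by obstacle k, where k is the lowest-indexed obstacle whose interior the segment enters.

FREE

Obstacle 1 [(0,13) (1,13) (9,19) (8,21) (0,23)]:
  edge (0,13)–(1,13): clear
  edge (1,13)–(9,19): clear
  edge (9,19)–(8,21): clear
  edge (8,21)–(0,23): clear
  edge (0,23)–(0,13): clear
  midpoint (16,41/2) outside
  → clear
Obstacle 2 [(0,3) (2,0) (10,1) (11,11) (4,7)]:
  edge (0,3)–(2,0): clear
  edge (2,0)–(10,1): clear
  edge (10,1)–(11,11): clear
  edge (11,11)–(4,7): clear
  edge (4,7)–(0,3): clear
  midpoint (16,41/2) outside
  → clear
Obstacle 3 [(14,1) (21,0) (21,9) (16,11)]:
  edge (14,1)–(21,0): clear
  edge (21,0)–(21,9): clear
  edge (21,9)–(16,11): clear
  edge (16,11)–(14,1): clear
  midpoint (16,41/2) outside
  → clear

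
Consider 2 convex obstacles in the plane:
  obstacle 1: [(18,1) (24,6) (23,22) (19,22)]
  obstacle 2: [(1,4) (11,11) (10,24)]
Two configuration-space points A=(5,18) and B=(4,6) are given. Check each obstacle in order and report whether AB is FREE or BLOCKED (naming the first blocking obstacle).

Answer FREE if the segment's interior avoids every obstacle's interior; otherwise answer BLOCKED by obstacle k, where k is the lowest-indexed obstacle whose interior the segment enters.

Obstacle 1 [(18,1) (24,6) (23,22) (19,22)]:
  edge (18,1)–(24,6): clear
  edge (24,6)–(23,22): clear
  edge (23,22)–(19,22): clear
  edge (19,22)–(18,1): clear
  midpoint (9/2,12) outside
  → clear
Obstacle 2 [(1,4) (11,11) (10,24)]:
  edge (1,4)–(11,11): crosses AB
  edge (11,11)–(10,24): clear
  edge (10,24)–(1,4): crosses AB
  → BLOCKED

BLOCKED by obstacle 2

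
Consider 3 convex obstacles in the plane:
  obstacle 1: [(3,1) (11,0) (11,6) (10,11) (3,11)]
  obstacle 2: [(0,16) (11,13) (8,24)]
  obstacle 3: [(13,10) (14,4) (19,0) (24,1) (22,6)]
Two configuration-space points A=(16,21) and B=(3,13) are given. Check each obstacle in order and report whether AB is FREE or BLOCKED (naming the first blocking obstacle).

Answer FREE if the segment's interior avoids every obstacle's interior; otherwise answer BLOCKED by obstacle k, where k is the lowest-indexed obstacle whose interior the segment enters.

BLOCKED by obstacle 2

Obstacle 1 [(3,1) (11,0) (11,6) (10,11) (3,11)]:
  edge (3,1)–(11,0): clear
  edge (11,0)–(11,6): clear
  edge (11,6)–(10,11): clear
  edge (10,11)–(3,11): clear
  edge (3,11)–(3,1): clear
  midpoint (19/2,17) outside
  → clear
Obstacle 2 [(0,16) (11,13) (8,24)]:
  edge (0,16)–(11,13): crosses AB
  edge (11,13)–(8,24): crosses AB
  edge (8,24)–(0,16): clear
  → BLOCKED
Obstacle 3 [(13,10) (14,4) (19,0) (24,1) (22,6)]:
  edge (13,10)–(14,4): clear
  edge (14,4)–(19,0): clear
  edge (19,0)–(24,1): clear
  edge (24,1)–(22,6): clear
  edge (22,6)–(13,10): clear
  midpoint (19/2,17) outside
  → clear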